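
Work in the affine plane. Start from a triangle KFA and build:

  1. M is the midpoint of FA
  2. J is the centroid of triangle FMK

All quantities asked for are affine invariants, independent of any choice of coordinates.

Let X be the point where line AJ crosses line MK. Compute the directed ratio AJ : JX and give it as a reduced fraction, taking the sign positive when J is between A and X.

AJ:JX = -4

Work in coordinates with K = (0, 0), F = (1, 0), A = (0, 1).
1. M is the midpoint of FA ⇒ M = (1/2, 1/2)
2. J is the centroid of triangle FMK ⇒ J = (1/2, 1/6)
line AJ meets MK at X = (3/8, 3/8)
J = A + t·(X−A) with t = 4/3, so AJ:JX = 4/3:-1/3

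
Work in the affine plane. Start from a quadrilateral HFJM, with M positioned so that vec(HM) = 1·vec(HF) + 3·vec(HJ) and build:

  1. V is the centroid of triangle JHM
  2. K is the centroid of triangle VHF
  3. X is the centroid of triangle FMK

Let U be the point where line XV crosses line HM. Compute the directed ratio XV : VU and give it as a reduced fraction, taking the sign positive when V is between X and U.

Choose coordinates H = (0, 0), F = (1, 0), J = (0, 1), M = (1, 3).
1. V is the centroid of triangle JHM ⇒ V = (1/3, 4/3)
2. K is the centroid of triangle VHF ⇒ K = (4/9, 4/9)
3. X is the centroid of triangle FMK ⇒ X = (22/27, 31/27)
line XV meets HM at U = (19/44, 57/44)
V = X + t·(U−X) with t = 44/35, so XV:VU = 44/35:-9/35

XV:VU = -44/9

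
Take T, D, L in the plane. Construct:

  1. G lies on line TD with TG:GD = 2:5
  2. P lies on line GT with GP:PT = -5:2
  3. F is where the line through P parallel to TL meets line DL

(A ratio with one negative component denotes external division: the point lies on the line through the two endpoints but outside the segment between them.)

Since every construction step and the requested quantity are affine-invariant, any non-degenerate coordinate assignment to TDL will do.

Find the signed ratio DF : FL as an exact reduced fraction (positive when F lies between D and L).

DF:FL = -25/4

Assign T = (0, 0), D = (1, 0), L = (0, 1) — the answer is frame-independent, so this choice is without loss of generality.
1. G lies on line TD with TG:GD = 2:5 ⇒ G = (2/7, 0)
2. P lies on line GT with GP:PT = -5:2 ⇒ P = (-4/21, 0)
3. F is where the line through P parallel to TL meets line DL ⇒ F = (-4/21, 25/21)
F = D + t·(L−D) with t = 25/21, so DF:FL = t:(1−t) = 25/21:-4/21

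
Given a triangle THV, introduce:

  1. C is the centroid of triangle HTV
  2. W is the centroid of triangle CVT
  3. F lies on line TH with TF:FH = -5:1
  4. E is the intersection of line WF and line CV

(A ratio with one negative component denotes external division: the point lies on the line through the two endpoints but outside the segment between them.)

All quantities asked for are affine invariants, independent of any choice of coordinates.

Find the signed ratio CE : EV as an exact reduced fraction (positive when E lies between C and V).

CE:EV = 1/21

Set T = (0, 0), H = (1, 0), V = (0, 1); any affine frame gives the same invariant.
1. C is the centroid of triangle HTV ⇒ C = (1/3, 1/3)
2. W is the centroid of triangle CVT ⇒ W = (1/9, 4/9)
3. F lies on line TH with TF:FH = -5:1 ⇒ F = (5/4, 0)
4. E is the intersection of line WF and line CV ⇒ E = (7/22, 4/11)
E = C + t·(V−C) with t = 1/22, so CE:EV = t:(1−t) = 1/22:21/22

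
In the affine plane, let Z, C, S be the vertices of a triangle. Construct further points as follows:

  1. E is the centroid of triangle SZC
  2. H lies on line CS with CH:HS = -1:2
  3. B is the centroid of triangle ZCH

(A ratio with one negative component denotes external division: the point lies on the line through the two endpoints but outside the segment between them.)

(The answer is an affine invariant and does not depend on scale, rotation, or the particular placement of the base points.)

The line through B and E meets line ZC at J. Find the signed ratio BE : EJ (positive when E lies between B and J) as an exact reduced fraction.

BE:EJ = -2

Choose coordinates Z = (0, 0), C = (1, 0), S = (0, 1).
1. E is the centroid of triangle SZC ⇒ E = (1/3, 1/3)
2. H lies on line CS with CH:HS = -1:2 ⇒ H = (2, -1)
3. B is the centroid of triangle ZCH ⇒ B = (1, -1/3)
line BE meets ZC at J = (2/3, 0)
E = B + t·(J−B) with t = 2, so BE:EJ = 2:-1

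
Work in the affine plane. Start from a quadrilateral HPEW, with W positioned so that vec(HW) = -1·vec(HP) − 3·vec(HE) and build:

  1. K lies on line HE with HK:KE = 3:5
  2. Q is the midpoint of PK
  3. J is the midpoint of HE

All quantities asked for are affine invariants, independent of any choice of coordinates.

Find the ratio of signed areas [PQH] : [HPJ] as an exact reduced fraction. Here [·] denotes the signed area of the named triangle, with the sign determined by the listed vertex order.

[PQH]:[HPJ] = 3/8

Assign H = (0, 0), P = (1, 0), E = (0, 1), W = (-1, -3) — the answer is frame-independent, so this choice is without loss of generality.
1. K lies on line HE with HK:KE = 3:5 ⇒ K = (0, 3/8)
2. Q is the midpoint of PK ⇒ Q = (1/2, 3/16)
3. J is the midpoint of HE ⇒ J = (0, 1/2)
2·[PQH] = 3/16, 2·[HPJ] = 1/2
[PQH]:[HPJ] = 3/16:1/2 = 3/8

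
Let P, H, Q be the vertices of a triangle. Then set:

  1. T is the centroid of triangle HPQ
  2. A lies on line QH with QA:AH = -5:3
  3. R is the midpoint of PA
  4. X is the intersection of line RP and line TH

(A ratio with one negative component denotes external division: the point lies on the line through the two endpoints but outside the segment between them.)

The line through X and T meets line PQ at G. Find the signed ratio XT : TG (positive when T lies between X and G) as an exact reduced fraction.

Set P = (0, 0), H = (1, 0), Q = (0, 1); any affine frame gives the same invariant.
1. T is the centroid of triangle HPQ ⇒ T = (1/3, 1/3)
2. A lies on line QH with QA:AH = -5:3 ⇒ A = (5/2, -3/2)
3. R is the midpoint of PA ⇒ R = (5/4, -3/4)
4. X is the intersection of line RP and line TH ⇒ X = (-5, 3)
line XT meets PQ at G = (0, 1/2)
T = X + t·(G−X) with t = 16/15, so XT:TG = 16/15:-1/15

XT:TG = -16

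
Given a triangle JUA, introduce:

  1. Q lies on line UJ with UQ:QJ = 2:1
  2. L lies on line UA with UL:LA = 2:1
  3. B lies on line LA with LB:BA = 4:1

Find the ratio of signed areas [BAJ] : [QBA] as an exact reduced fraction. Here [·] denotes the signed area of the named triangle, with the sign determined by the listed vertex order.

Set J = (0, 0), U = (1, 0), A = (0, 1); any affine frame gives the same invariant.
1. Q lies on line UJ with UQ:QJ = 2:1 ⇒ Q = (1/3, 0)
2. L lies on line UA with UL:LA = 2:1 ⇒ L = (1/3, 2/3)
3. B lies on line LA with LB:BA = 4:1 ⇒ B = (1/15, 14/15)
2·[BAJ] = 1/15, 2·[QBA] = 2/45
[BAJ]:[QBA] = 1/15:2/45 = 3/2

[BAJ]:[QBA] = 3/2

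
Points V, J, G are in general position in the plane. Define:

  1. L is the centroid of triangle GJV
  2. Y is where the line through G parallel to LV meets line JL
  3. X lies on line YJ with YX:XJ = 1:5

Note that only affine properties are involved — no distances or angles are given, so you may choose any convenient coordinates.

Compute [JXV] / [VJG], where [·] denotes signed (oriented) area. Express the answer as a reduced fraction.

Assign V = (0, 0), J = (1, 0), G = (0, 1) — the answer is frame-independent, so this choice is without loss of generality.
1. L is the centroid of triangle GJV ⇒ L = (1/3, 1/3)
2. Y is where the line through G parallel to LV meets line JL ⇒ Y = (-1/3, 2/3)
3. X lies on line YJ with YX:XJ = 1:5 ⇒ X = (-1/9, 5/9)
2·[JXV] = 5/9, 2·[VJG] = 1
[JXV]:[VJG] = 5/9:1 = 5/9

[JXV]:[VJG] = 5/9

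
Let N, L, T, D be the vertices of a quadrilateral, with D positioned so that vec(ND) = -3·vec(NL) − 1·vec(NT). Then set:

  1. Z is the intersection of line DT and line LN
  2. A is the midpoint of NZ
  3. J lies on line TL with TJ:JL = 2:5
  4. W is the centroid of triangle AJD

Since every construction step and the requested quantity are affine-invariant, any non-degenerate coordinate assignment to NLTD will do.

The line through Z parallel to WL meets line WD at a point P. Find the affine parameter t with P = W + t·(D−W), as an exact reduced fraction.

t = -20/149

Choose coordinates N = (0, 0), L = (1, 0), T = (0, 1), D = (-3, -1).
1. Z is the intersection of line DT and line LN ⇒ Z = (-3/2, 0)
2. A is the midpoint of NZ ⇒ A = (-3/4, 0)
3. J lies on line TL with TJ:JL = 2:5 ⇒ J = (2/7, 5/7)
4. W is the centroid of triangle AJD ⇒ W = (-97/84, -2/21)
through Z parallel to WL: direction (181/84, 2/21); meets WD at P = (-11353/12516, 82/3129)
P = W + t·(D−W) with t = -20/149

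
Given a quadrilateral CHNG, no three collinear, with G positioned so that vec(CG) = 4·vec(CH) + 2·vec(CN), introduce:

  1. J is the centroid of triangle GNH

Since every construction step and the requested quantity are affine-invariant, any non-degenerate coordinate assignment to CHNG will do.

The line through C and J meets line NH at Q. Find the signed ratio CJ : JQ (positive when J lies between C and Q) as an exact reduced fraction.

Work in coordinates with C = (0, 0), H = (1, 0), N = (0, 1), G = (4, 2).
1. J is the centroid of triangle GNH ⇒ J = (5/3, 1)
line CJ meets NH at Q = (5/8, 3/8)
J = C + t·(Q−C) with t = 8/3, so CJ:JQ = 8/3:-5/3

CJ:JQ = -8/5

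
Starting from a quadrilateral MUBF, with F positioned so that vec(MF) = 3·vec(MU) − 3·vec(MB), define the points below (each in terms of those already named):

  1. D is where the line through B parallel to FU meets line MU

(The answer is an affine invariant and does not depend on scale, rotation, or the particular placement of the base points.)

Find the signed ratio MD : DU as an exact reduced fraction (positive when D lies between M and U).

Assign M = (0, 0), U = (1, 0), B = (0, 1), F = (3, -3) — the answer is frame-independent, so this choice is without loss of generality.
1. D is where the line through B parallel to FU meets line MU ⇒ D = (2/3, 0)
D = M + t·(U−M) with t = 2/3, so MD:DU = t:(1−t) = 2/3:1/3

MD:DU = 2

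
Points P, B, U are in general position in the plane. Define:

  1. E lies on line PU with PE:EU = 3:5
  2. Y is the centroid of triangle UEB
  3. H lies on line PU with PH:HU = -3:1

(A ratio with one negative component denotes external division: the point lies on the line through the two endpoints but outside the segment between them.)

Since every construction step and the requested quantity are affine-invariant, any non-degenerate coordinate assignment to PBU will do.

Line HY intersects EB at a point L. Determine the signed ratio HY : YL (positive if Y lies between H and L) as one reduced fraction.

HY:YL = 22/5

Assign P = (0, 0), B = (1, 0), U = (0, 1) — the answer is frame-independent, so this choice is without loss of generality.
1. E lies on line PU with PE:EU = 3:5 ⇒ E = (0, 3/8)
2. Y is the centroid of triangle UEB ⇒ Y = (1/3, 11/24)
3. H lies on line PU with PH:HU = -3:1 ⇒ H = (0, 3/2)
line HY meets EB at L = (9/22, 39/176)
Y = H + t·(L−H) with t = 22/27, so HY:YL = 22/27:5/27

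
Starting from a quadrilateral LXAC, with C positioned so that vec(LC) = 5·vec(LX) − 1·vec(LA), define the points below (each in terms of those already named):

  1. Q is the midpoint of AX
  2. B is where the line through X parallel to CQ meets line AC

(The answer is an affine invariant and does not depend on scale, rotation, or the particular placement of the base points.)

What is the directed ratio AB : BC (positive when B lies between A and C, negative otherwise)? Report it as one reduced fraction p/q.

AB:BC = -2

Work in coordinates with L = (0, 0), X = (1, 0), A = (0, 1), C = (5, -1).
1. Q is the midpoint of AX ⇒ Q = (1/2, 1/2)
2. B is where the line through X parallel to CQ meets line AC ⇒ B = (10, -3)
B = A + t·(C−A) with t = 2, so AB:BC = t:(1−t) = 2:-1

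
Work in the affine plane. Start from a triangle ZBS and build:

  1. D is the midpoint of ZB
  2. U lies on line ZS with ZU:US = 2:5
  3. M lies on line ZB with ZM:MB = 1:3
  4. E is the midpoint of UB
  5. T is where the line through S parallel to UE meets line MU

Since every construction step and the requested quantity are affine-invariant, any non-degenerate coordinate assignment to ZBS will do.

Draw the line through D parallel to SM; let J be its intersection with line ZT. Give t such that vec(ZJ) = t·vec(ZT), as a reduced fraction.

Work in coordinates with Z = (0, 0), B = (1, 0), S = (0, 1).
1. D is the midpoint of ZB ⇒ D = (1/2, 0)
2. U lies on line ZS with ZU:US = 2:5 ⇒ U = (0, 2/7)
3. M lies on line ZB with ZM:MB = 1:3 ⇒ M = (1/4, 0)
4. E is the midpoint of UB ⇒ E = (1/2, 1/7)
5. T is where the line through S parallel to UE meets line MU ⇒ T = (-5/6, 26/21)
through D parallel to SM: direction (1/4, -1); meets ZT at J = (35/44, -13/11)
J = Z + t·(T−Z) with t = -21/22

t = -21/22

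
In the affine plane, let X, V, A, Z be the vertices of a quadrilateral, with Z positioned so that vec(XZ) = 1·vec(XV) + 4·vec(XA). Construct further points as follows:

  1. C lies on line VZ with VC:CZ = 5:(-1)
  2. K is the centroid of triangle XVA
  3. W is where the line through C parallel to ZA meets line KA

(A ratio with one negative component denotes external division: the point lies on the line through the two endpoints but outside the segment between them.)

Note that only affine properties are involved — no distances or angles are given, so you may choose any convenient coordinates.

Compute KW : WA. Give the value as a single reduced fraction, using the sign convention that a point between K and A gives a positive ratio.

Assign X = (0, 0), V = (1, 0), A = (0, 1), Z = (1, 4) — the answer is frame-independent, so this choice is without loss of generality.
1. C lies on line VZ with VC:CZ = 5:(-1) ⇒ C = (1, 5)
2. K is the centroid of triangle XVA ⇒ K = (1/3, 1/3)
3. W is where the line through C parallel to ZA meets line KA ⇒ W = (-1/5, 7/5)
W = K + t·(A−K) with t = 8/5, so KW:WA = t:(1−t) = 8/5:-3/5

KW:WA = -8/3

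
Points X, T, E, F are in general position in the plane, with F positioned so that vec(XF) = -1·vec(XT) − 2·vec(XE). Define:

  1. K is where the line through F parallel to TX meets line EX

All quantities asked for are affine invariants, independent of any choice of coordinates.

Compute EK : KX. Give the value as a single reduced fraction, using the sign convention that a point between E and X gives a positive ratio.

Set X = (0, 0), T = (1, 0), E = (0, 1), F = (-1, -2); any affine frame gives the same invariant.
1. K is where the line through F parallel to TX meets line EX ⇒ K = (0, -2)
K = E + t·(X−E) with t = 3, so EK:KX = t:(1−t) = 3:-2

EK:KX = -3/2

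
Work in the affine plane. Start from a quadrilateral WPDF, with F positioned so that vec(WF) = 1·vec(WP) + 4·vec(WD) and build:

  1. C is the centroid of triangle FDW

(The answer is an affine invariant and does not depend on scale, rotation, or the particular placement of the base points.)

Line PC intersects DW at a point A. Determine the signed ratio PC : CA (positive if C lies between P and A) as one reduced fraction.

PC:CA = 2

Set W = (0, 0), P = (1, 0), D = (0, 1), F = (1, 4); any affine frame gives the same invariant.
1. C is the centroid of triangle FDW ⇒ C = (1/3, 5/3)
line PC meets DW at A = (0, 5/2)
C = P + t·(A−P) with t = 2/3, so PC:CA = 2/3:1/3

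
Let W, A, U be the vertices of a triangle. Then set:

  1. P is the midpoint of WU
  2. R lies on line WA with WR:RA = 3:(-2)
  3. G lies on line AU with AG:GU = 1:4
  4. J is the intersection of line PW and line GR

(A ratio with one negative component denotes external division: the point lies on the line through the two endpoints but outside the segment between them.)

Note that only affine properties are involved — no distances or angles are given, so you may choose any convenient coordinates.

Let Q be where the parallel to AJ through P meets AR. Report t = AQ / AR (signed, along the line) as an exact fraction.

Set W = (0, 0), A = (1, 0), U = (0, 1); any affine frame gives the same invariant.
1. P is the midpoint of WU ⇒ P = (0, 1/2)
2. R lies on line WA with WR:RA = 3:(-2) ⇒ R = (3, 0)
3. G lies on line AU with AG:GU = 1:4 ⇒ G = (4/5, 1/5)
4. J is the intersection of line PW and line GR ⇒ J = (0, 3/11)
through P parallel to AJ: direction (-1, 3/11); meets AR at Q = (11/6, 0)
Q = A + t·(R−A) with t = 5/12

t = 5/12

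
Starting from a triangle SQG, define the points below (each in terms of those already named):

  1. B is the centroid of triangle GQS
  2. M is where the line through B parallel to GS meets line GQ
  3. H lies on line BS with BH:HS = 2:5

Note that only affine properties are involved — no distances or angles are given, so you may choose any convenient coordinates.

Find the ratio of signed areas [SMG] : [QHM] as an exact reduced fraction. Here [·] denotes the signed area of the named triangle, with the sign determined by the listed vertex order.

[SMG]:[QHM] = -21/22

Work in coordinates with S = (0, 0), Q = (1, 0), G = (0, 1).
1. B is the centroid of triangle GQS ⇒ B = (1/3, 1/3)
2. M is where the line through B parallel to GS meets line GQ ⇒ M = (1/3, 2/3)
3. H lies on line BS with BH:HS = 2:5 ⇒ H = (5/21, 5/21)
2·[SMG] = 1/3, 2·[QHM] = -22/63
[SMG]:[QHM] = 1/3:-22/63 = -21/22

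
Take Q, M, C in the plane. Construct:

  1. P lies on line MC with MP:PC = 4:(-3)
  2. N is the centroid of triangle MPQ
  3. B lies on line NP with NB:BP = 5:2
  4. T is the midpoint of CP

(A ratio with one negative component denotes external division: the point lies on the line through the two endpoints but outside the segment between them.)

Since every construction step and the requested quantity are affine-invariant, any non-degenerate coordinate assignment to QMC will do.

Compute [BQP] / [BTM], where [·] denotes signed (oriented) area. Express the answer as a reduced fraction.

[BQP]:[BTM] = 8/5

Choose coordinates Q = (0, 0), M = (1, 0), C = (0, 1).
1. P lies on line MC with MP:PC = 4:(-3) ⇒ P = (-3, 4)
2. N is the centroid of triangle MPQ ⇒ N = (-2/3, 4/3)
3. B lies on line NP with NB:BP = 5:2 ⇒ B = (-7/3, 68/21)
4. T is the midpoint of CP ⇒ T = (-3/2, 5/2)
2·[BQP] = -8/21, 2·[BTM] = -5/21
[BQP]:[BTM] = -8/21:-5/21 = 8/5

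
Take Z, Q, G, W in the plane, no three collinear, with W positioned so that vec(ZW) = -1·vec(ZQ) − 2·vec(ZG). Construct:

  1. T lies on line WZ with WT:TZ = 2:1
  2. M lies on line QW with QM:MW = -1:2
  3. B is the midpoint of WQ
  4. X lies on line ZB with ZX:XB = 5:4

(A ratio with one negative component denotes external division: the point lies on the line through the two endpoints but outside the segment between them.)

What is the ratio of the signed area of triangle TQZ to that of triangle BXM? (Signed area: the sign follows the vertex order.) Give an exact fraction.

Work in coordinates with Z = (0, 0), Q = (1, 0), G = (0, 1), W = (-1, -2).
1. T lies on line WZ with WT:TZ = 2:1 ⇒ T = (-1/3, -2/3)
2. M lies on line QW with QM:MW = -1:2 ⇒ M = (3, 2)
3. B is the midpoint of WQ ⇒ B = (0, -1)
4. X lies on line ZB with ZX:XB = 5:4 ⇒ X = (0, -5/9)
2·[TQZ] = 2/3, 2·[BXM] = -4/3
[TQZ]:[BXM] = 2/3:-4/3 = -1/2

[TQZ]:[BXM] = -1/2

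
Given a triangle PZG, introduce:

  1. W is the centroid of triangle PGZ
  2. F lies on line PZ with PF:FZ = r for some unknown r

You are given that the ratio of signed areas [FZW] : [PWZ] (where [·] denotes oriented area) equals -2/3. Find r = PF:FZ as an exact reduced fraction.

r = 1/2

Assign P = (0, 0), Z = (1, 0), G = (0, 1) — the answer is frame-independent, so this choice is without loss of generality.
1. W is the centroid of triangle PGZ ⇒ W = (1/3, 1/3)
2. With PF:FZ = r, write λ = r/(r+1) so F = P + λ·(Z−P); F is affine-linear in λ
Every point depending on F is an affine combination of F and λ-independent points, so each such coordinate is linear in λ; the λ² term in each signed area is a multiple of (Z−P)×(Z−P) = 0, so 2·[FZW] and 2·[PWZ] are each linear in λ. Evaluating at λ=0 and λ=1:
  2·[FZW] = -1/3·λ + 1/3,   2·[PWZ] = -1/3
So [FZW]:[PWZ] = (-1/3·λ + 1/3) / (-1/3). Setting this equal to -2/3:
  -1/3·λ + 1/3 = -2/3·(-1/3)  ⇒  λ = 1/3
Then r = λ/(1−λ) = (1/3)/(2/3) = 1/2. Check: with r = 1/2, F = (1/3, 0) and [FZW]:[PWZ] = -2/3 as required.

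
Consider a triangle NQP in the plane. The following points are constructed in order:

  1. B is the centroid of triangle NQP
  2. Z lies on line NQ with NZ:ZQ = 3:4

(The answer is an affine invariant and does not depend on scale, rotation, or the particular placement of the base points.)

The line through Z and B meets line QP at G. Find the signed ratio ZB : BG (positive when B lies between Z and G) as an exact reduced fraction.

ZB:BG = 5/7

Work in coordinates with N = (0, 0), Q = (1, 0), P = (0, 1).
1. B is the centroid of triangle NQP ⇒ B = (1/3, 1/3)
2. Z lies on line NQ with NZ:ZQ = 3:4 ⇒ Z = (3/7, 0)
line ZB meets QP at G = (1/5, 4/5)
B = Z + t·(G−Z) with t = 5/12, so ZB:BG = 5/12:7/12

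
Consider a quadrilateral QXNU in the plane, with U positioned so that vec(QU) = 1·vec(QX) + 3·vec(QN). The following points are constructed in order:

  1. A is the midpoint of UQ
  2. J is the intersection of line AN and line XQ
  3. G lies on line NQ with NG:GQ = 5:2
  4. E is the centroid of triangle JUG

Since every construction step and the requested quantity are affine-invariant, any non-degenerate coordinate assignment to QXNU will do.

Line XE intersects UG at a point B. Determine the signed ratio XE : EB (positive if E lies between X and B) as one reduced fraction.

Assign Q = (0, 0), X = (1, 0), N = (0, 1), U = (1, 3) — the answer is frame-independent, so this choice is without loss of generality.
1. A is the midpoint of UQ ⇒ A = (1/2, 3/2)
2. J is the intersection of line AN and line XQ ⇒ J = (-1, 0)
3. G lies on line NQ with NG:GQ = 5:2 ⇒ G = (0, 2/7)
4. E is the centroid of triangle JUG ⇒ E = (0, 23/21)
line XE meets UG at B = (17/80, 69/80)
E = X + t·(B−X) with t = 80/63, so XE:EB = 80/63:-17/63

XE:EB = -80/17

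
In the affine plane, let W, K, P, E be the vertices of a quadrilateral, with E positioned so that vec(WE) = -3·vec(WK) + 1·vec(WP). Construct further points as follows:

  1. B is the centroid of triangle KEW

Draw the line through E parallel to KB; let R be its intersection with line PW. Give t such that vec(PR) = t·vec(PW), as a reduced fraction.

t = 3/5

Set W = (0, 0), K = (1, 0), P = (0, 1), E = (-3, 1); any affine frame gives the same invariant.
1. B is the centroid of triangle KEW ⇒ B = (-2/3, 1/3)
through E parallel to KB: direction (-5/3, 1/3); meets PW at R = (0, 2/5)
R = P + t·(W−P) with t = 3/5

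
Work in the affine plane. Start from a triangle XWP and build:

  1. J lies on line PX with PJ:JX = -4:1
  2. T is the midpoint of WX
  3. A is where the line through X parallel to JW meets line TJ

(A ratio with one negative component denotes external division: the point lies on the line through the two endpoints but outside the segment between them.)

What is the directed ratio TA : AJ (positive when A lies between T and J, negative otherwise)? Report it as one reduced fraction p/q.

TA:AJ = -1/2

Assign X = (0, 0), W = (1, 0), P = (0, 1) — the answer is frame-independent, so this choice is without loss of generality.
1. J lies on line PX with PJ:JX = -4:1 ⇒ J = (0, -1/3)
2. T is the midpoint of WX ⇒ T = (1/2, 0)
3. A is where the line through X parallel to JW meets line TJ ⇒ A = (1, 1/3)
A = T + t·(J−T) with t = -1, so TA:AJ = t:(1−t) = -1:2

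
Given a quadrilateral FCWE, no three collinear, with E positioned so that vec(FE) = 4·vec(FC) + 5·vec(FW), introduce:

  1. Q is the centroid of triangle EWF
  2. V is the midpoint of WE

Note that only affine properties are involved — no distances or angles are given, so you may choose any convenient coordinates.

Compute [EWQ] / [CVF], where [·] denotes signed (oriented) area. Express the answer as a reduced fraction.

[EWQ]:[CVF] = 4/9

Choose coordinates F = (0, 0), C = (1, 0), W = (0, 1), E = (4, 5).
1. Q is the centroid of triangle EWF ⇒ Q = (4/3, 2)
2. V is the midpoint of WE ⇒ V = (2, 3)
2·[EWQ] = 4/3, 2·[CVF] = 3
[EWQ]:[CVF] = 4/3:3 = 4/9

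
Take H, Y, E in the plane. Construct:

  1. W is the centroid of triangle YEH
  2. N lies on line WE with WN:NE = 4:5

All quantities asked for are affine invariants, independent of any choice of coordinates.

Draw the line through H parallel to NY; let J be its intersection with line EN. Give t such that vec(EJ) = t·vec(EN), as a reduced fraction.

t = 22/5

Set H = (0, 0), Y = (1, 0), E = (0, 1); any affine frame gives the same invariant.
1. W is the centroid of triangle YEH ⇒ W = (1/3, 1/3)
2. N lies on line WE with WN:NE = 4:5 ⇒ N = (5/27, 17/27)
through H parallel to NY: direction (22/27, -17/27); meets EN at J = (22/27, -17/27)
J = E + t·(N−E) with t = 22/5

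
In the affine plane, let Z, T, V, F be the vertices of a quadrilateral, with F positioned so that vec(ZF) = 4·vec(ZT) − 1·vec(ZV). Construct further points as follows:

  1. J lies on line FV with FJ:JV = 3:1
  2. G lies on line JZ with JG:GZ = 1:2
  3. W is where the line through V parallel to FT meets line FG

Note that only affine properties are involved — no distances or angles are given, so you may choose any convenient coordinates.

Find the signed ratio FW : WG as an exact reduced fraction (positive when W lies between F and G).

FW:WG = -3/2

Assign Z = (0, 0), T = (1, 0), V = (0, 1), F = (4, -1) — the answer is frame-independent, so this choice is without loss of generality.
1. J lies on line FV with FJ:JV = 3:1 ⇒ J = (1, 1/2)
2. G lies on line JZ with JG:GZ = 1:2 ⇒ G = (2/3, 1/3)
3. W is where the line through V parallel to FT meets line FG ⇒ W = (-6, 3)
W = F + t·(G−F) with t = 3, so FW:WG = t:(1−t) = 3:-2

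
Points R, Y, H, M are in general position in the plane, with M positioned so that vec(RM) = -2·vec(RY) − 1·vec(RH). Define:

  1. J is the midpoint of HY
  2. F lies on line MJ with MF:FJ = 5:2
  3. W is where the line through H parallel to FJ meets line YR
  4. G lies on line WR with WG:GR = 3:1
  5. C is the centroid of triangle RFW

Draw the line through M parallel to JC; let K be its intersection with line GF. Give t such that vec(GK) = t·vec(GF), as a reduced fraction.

Choose coordinates R = (0, 0), Y = (1, 0), H = (0, 1), M = (-2, -1).
1. J is the midpoint of HY ⇒ J = (1/2, 1/2)
2. F lies on line MJ with MF:FJ = 5:2 ⇒ F = (-3/14, 1/14)
3. W is where the line through H parallel to FJ meets line YR ⇒ W = (-5/3, 0)
4. G lies on line WR with WG:GR = 3:1 ⇒ G = (-5/12, 0)
5. C is the centroid of triangle RFW ⇒ C = (-79/126, 1/42)
through M parallel to JC: direction (-71/63, -10/21); meets GF at K = (243/56, 47/28)
K = G + t·(F−G) with t = 47/2

t = 47/2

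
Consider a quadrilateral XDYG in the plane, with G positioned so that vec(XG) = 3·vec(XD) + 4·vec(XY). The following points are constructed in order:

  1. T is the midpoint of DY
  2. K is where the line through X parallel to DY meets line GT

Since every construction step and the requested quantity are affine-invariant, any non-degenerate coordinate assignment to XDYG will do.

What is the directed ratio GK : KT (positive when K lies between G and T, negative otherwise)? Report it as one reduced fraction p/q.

GK:KT = -7

Work in coordinates with X = (0, 0), D = (1, 0), Y = (0, 1), G = (3, 4).
1. T is the midpoint of DY ⇒ T = (1/2, 1/2)
2. K is where the line through X parallel to DY meets line GT ⇒ K = (1/12, -1/12)
K = G + t·(T−G) with t = 7/6, so GK:KT = t:(1−t) = 7/6:-1/6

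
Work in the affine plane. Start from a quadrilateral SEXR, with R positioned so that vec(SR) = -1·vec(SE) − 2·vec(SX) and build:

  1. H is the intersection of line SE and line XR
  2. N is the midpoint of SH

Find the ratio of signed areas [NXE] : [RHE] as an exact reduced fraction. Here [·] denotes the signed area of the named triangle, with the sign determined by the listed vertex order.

Assign S = (0, 0), E = (1, 0), X = (0, 1), R = (-1, -2) — the answer is frame-independent, so this choice is without loss of generality.
1. H is the intersection of line SE and line XR ⇒ H = (-1/3, 0)
2. N is the midpoint of SH ⇒ N = (-1/6, 0)
2·[NXE] = -7/6, 2·[RHE] = -8/3
[NXE]:[RHE] = -7/6:-8/3 = 7/16

[NXE]:[RHE] = 7/16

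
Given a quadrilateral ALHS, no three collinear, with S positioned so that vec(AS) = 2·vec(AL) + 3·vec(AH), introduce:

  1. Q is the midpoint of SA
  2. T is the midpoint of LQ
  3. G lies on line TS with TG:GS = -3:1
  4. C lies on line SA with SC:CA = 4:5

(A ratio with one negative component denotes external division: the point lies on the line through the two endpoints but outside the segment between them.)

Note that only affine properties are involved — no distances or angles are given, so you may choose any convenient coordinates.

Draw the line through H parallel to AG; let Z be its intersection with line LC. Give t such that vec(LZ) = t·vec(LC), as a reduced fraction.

Set A = (0, 0), L = (1, 0), H = (0, 1), S = (2, 3); any affine frame gives the same invariant.
1. Q is the midpoint of SA ⇒ Q = (1, 3/2)
2. T is the midpoint of LQ ⇒ T = (1, 3/4)
3. G lies on line TS with TG:GS = -3:1 ⇒ G = (5/2, 33/8)
4. C lies on line SA with SC:CA = 4:5 ⇒ C = (10/9, 5/3)
through H parallel to AG: direction (5/2, 33/8); meets LC at Z = (320/267, 265/89)
Z = L + t·(C−L) with t = 159/89

t = 159/89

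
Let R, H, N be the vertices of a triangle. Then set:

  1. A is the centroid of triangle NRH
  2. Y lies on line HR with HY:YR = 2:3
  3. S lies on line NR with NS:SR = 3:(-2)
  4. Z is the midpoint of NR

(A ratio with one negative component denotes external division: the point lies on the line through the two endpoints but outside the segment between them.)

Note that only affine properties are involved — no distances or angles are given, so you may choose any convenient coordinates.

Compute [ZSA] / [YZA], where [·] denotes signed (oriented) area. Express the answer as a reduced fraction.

Set R = (0, 0), H = (1, 0), N = (0, 1); any affine frame gives the same invariant.
1. A is the centroid of triangle NRH ⇒ A = (1/3, 1/3)
2. Y lies on line HR with HY:YR = 2:3 ⇒ Y = (3/5, 0)
3. S lies on line NR with NS:SR = 3:(-2) ⇒ S = (0, -2)
4. Z is the midpoint of NR ⇒ Z = (0, 1/2)
2·[ZSA] = 5/6, 2·[YZA] = -1/15
[ZSA]:[YZA] = 5/6:-1/15 = -25/2

[ZSA]:[YZA] = -25/2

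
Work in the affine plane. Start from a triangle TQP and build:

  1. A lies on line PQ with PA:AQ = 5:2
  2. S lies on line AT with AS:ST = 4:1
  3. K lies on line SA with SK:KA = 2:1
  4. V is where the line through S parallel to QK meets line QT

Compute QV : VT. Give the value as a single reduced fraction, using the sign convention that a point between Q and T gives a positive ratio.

QV:VT = 8/3

Choose coordinates T = (0, 0), Q = (1, 0), P = (0, 1).
1. A lies on line PQ with PA:AQ = 5:2 ⇒ A = (5/7, 2/7)
2. S lies on line AT with AS:ST = 4:1 ⇒ S = (1/7, 2/35)
3. K lies on line SA with SK:KA = 2:1 ⇒ K = (11/21, 22/105)
4. V is where the line through S parallel to QK meets line QT ⇒ V = (3/11, 0)
V = Q + t·(T−Q) with t = 8/11, so QV:VT = t:(1−t) = 8/11:3/11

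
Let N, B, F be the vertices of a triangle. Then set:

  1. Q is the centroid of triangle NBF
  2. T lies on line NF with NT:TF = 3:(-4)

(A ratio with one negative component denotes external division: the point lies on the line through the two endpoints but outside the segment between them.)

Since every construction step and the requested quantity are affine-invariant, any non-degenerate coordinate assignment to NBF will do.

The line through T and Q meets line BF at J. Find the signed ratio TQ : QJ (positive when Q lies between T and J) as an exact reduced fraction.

Choose coordinates N = (0, 0), B = (1, 0), F = (0, 1).
1. Q is the centroid of triangle NBF ⇒ Q = (1/3, 1/3)
2. T lies on line NF with NT:TF = 3:(-4) ⇒ T = (0, -3)
line TQ meets BF at J = (4/11, 7/11)
Q = T + t·(J−T) with t = 11/12, so TQ:QJ = 11/12:1/12

TQ:QJ = 11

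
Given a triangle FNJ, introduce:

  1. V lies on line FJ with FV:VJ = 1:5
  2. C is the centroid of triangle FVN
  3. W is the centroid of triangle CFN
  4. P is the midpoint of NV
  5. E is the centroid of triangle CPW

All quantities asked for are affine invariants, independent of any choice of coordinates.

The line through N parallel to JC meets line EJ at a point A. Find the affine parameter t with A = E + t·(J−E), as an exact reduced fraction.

Assign F = (0, 0), N = (1, 0), J = (0, 1) — the answer is frame-independent, so this choice is without loss of generality.
1. V lies on line FJ with FV:VJ = 1:5 ⇒ V = (0, 1/6)
2. C is the centroid of triangle FVN ⇒ C = (1/3, 1/18)
3. W is the centroid of triangle CFN ⇒ W = (4/9, 1/54)
4. P is the midpoint of NV ⇒ P = (1/2, 1/12)
5. E is the centroid of triangle CPW ⇒ E = (23/54, 17/324)
through N parallel to JC: direction (1/3, -17/18); meets EJ at A = (253/84, -2873/504)
A = E + t·(J−E) with t = -85/14

t = -85/14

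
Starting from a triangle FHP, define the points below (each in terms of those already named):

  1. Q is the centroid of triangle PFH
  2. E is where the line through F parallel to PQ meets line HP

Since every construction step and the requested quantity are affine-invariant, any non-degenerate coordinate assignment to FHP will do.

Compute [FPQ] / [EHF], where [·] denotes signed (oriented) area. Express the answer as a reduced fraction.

[FPQ]:[EHF] = 1/6

Choose coordinates F = (0, 0), H = (1, 0), P = (0, 1).
1. Q is the centroid of triangle PFH ⇒ Q = (1/3, 1/3)
2. E is where the line through F parallel to PQ meets line HP ⇒ E = (-1, 2)
2·[FPQ] = -1/3, 2·[EHF] = -2
[FPQ]:[EHF] = -1/3:-2 = 1/6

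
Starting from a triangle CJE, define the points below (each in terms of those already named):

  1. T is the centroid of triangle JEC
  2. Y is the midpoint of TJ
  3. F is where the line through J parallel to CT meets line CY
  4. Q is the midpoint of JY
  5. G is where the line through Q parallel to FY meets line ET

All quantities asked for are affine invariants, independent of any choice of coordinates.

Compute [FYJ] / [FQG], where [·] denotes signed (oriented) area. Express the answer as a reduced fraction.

[FYJ]:[FQG] = -4

Choose coordinates C = (0, 0), J = (1, 0), E = (0, 1).
1. T is the centroid of triangle JEC ⇒ T = (1/3, 1/3)
2. Y is the midpoint of TJ ⇒ Y = (2/3, 1/6)
3. F is where the line through J parallel to CT meets line CY ⇒ F = (4/3, 1/3)
4. Q is the midpoint of JY ⇒ Q = (5/6, 1/12)
5. G is where the line through Q parallel to FY meets line ET ⇒ G = (1/2, 0)
2·[FYJ] = 1/6, 2·[FQG] = -1/24
[FYJ]:[FQG] = 1/6:-1/24 = -4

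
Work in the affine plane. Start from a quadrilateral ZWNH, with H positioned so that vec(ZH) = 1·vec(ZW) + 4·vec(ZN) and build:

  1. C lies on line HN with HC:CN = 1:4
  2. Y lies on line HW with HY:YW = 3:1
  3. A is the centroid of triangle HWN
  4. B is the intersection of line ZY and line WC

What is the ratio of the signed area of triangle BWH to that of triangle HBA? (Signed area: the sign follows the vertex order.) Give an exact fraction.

Set Z = (0, 0), W = (1, 0), N = (0, 1), H = (1, 4); any affine frame gives the same invariant.
1. C lies on line HN with HC:CN = 1:4 ⇒ C = (4/5, 17/5)
2. Y lies on line HW with HY:YW = 3:1 ⇒ Y = (1, 1)
3. A is the centroid of triangle HWN ⇒ A = (2/3, 5/3)
4. B is the intersection of line ZY and line WC ⇒ B = (17/18, 17/18)
2·[BWH] = 2/9, 2·[HBA] = -8/9
[BWH]:[HBA] = 2/9:-8/9 = -1/4

[BWH]:[HBA] = -1/4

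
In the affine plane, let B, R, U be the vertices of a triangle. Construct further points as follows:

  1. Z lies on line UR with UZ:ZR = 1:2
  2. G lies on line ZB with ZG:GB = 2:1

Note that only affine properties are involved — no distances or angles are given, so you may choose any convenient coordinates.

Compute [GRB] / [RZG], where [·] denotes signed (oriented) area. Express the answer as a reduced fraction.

[GRB]:[RZG] = -1/2

Work in coordinates with B = (0, 0), R = (1, 0), U = (0, 1).
1. Z lies on line UR with UZ:ZR = 1:2 ⇒ Z = (1/3, 2/3)
2. G lies on line ZB with ZG:GB = 2:1 ⇒ G = (1/9, 2/9)
2·[GRB] = -2/9, 2·[RZG] = 4/9
[GRB]:[RZG] = -2/9:4/9 = -1/2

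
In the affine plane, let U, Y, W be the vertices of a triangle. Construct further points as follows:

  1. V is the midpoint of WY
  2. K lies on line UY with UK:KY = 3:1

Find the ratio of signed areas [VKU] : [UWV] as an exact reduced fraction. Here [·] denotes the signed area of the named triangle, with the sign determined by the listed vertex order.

[VKU]:[UWV] = 3/4

Work in coordinates with U = (0, 0), Y = (1, 0), W = (0, 1).
1. V is the midpoint of WY ⇒ V = (1/2, 1/2)
2. K lies on line UY with UK:KY = 3:1 ⇒ K = (3/4, 0)
2·[VKU] = -3/8, 2·[UWV] = -1/2
[VKU]:[UWV] = -3/8:-1/2 = 3/4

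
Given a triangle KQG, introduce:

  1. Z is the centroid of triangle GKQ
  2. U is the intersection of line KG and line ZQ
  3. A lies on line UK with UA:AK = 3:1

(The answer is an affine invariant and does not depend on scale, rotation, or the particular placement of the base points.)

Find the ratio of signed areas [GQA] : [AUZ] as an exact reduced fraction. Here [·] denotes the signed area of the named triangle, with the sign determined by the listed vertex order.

Work in coordinates with K = (0, 0), Q = (1, 0), G = (0, 1).
1. Z is the centroid of triangle GKQ ⇒ Z = (1/3, 1/3)
2. U is the intersection of line KG and line ZQ ⇒ U = (0, 1/2)
3. A lies on line UK with UA:AK = 3:1 ⇒ A = (0, 1/8)
2·[GQA] = -7/8, 2·[AUZ] = -1/8
[GQA]:[AUZ] = -7/8:-1/8 = 7

[GQA]:[AUZ] = 7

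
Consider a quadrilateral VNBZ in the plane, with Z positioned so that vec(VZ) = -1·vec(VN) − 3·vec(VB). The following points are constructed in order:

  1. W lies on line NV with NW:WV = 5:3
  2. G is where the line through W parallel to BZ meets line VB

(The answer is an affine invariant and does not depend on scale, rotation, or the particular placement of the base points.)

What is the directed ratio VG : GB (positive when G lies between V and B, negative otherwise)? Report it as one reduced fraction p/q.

VG:GB = -3/5

Set V = (0, 0), N = (1, 0), B = (0, 1), Z = (-1, -3); any affine frame gives the same invariant.
1. W lies on line NV with NW:WV = 5:3 ⇒ W = (3/8, 0)
2. G is where the line through W parallel to BZ meets line VB ⇒ G = (0, -3/2)
G = V + t·(B−V) with t = -3/2, so VG:GB = t:(1−t) = -3/2:5/2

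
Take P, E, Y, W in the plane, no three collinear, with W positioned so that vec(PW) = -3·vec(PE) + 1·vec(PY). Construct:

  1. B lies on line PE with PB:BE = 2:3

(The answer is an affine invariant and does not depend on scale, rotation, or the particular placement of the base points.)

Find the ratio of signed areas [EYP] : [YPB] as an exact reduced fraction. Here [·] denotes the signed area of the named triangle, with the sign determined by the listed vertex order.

Assign P = (0, 0), E = (1, 0), Y = (0, 1), W = (-3, 1) — the answer is frame-independent, so this choice is without loss of generality.
1. B lies on line PE with PB:BE = 2:3 ⇒ B = (2/5, 0)
2·[EYP] = 1, 2·[YPB] = 2/5
[EYP]:[YPB] = 1:2/5 = 5/2

[EYP]:[YPB] = 5/2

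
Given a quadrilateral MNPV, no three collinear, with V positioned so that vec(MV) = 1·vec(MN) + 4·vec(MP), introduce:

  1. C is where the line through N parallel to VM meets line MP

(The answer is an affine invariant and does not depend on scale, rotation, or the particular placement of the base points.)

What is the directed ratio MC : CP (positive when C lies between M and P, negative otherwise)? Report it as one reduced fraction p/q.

MC:CP = -4/5

Set M = (0, 0), N = (1, 0), P = (0, 1), V = (1, 4); any affine frame gives the same invariant.
1. C is where the line through N parallel to VM meets line MP ⇒ C = (0, -4)
C = M + t·(P−M) with t = -4, so MC:CP = t:(1−t) = -4:5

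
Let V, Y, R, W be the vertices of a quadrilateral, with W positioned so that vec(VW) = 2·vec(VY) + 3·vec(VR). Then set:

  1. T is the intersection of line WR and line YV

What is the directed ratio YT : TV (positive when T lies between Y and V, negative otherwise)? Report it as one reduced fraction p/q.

YT:TV = -2

Assign V = (0, 0), Y = (1, 0), R = (0, 1), W = (2, 3) — the answer is frame-independent, so this choice is without loss of generality.
1. T is the intersection of line WR and line YV ⇒ T = (-1, 0)
T = Y + t·(V−Y) with t = 2, so YT:TV = t:(1−t) = 2:-1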